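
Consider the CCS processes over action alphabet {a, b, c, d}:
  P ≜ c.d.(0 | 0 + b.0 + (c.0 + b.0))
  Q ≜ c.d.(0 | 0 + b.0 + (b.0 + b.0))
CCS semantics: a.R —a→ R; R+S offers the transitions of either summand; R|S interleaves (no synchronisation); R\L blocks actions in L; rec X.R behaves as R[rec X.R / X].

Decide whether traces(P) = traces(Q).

trace-distinct — witness ⟨cdc⟩

P's transition system — 4 states:
  m0 = c.d.(0 | 0 + b.0 + (c.0 + b.0)) :: —c→ m1
  m1 = d.(0 | 0 + b.0 + (c.0 + b.0)) :: —d→ m2
  m2 = 0 | 0 + b.0 + (c.0 + b.0) :: —b→ m3, —c→ m3
  m3 = 0 :: ·
Q's transition system — 4 states:
  n0 = c.d.(0 | 0 + b.0 + (b.0 + b.0)) :: —c→ n1
  n1 = d.(0 | 0 + b.0 + (b.0 + b.0)) :: —d→ n2
  n2 = 0 | 0 + b.0 + (b.0 + b.0) :: —b→ n3
  n3 = 0 :: ·
Run σ = ⟨cdc⟩ on P: start {m0}
  step 1 (c): {m1}
  step 2 (d): {m2}
  step 3 (c): {m3}
  — P admits the full trace.
Run σ = ⟨cdc⟩ on Q: start {n0}
  step 1 (c): {n1}
  step 2 (d): {n2}
  step 3 (c): no successor for Q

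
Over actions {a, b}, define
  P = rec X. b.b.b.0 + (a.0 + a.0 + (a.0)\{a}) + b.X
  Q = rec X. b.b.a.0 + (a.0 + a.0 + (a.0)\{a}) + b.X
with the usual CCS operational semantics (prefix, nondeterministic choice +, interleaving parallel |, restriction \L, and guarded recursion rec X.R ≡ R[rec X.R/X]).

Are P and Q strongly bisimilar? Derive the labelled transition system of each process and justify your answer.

LTS(P): 4 reachable states
  s0 = rec X. b.b.b.0 + (a.0 + a.0 + (a.0)\{a}) + b.X | ··a··> s1, ··b··> s0, ··b··> s2
  s1 = 0 | ·
  s2 = b.b.0 | ··b··> s3
  s3 = b.0 | ··b··> s1
LTS(Q): 4 reachable states
  t0 = rec X. b.b.a.0 + (a.0 + a.0 + (a.0)\{a}) + b.X | ··a··> t1, ··b··> t0, ··b··> t2
  t1 = 0 | ·
  t2 = b.a.0 | ··b··> t3
  t3 = a.0 | ··a··> t1
Partition-refinement fixed point:
  B0 = {s0}
  B1 = {s2}
  B2 = {s3}
  B3 = {s1, t1}
  B4 = {t0}
  B5 = {t2}
  B6 = {t3}
s0 ∈ B0, t0 ∈ B4 → different blocks

P ≁ Q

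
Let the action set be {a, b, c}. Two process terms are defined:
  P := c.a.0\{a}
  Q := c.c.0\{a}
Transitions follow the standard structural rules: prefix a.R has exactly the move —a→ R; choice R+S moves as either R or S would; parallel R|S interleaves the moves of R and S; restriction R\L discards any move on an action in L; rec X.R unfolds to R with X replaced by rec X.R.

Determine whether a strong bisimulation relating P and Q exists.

NO

Reachable graph of P (3 states):
  m0 = c.a.0\{a} → ··c··> m1
  m1 = a.0\{a} → ··a··> m2
  m2 = 0\{a} → ∅
Reachable graph of Q (3 states):
  n0 = c.c.0\{a} → ··c··> n1
  n1 = c.0\{a} → ··c··> n2
  n2 = 0\{a} → ∅
Bisimilarity quotient blocks:
  B0 = {m0}
  B1 = {m1}
  B2 = {m2, n2}
  B3 = {n0}
  B4 = {n1}
m0 ∈ B0, n0 ∈ B3 → different blocks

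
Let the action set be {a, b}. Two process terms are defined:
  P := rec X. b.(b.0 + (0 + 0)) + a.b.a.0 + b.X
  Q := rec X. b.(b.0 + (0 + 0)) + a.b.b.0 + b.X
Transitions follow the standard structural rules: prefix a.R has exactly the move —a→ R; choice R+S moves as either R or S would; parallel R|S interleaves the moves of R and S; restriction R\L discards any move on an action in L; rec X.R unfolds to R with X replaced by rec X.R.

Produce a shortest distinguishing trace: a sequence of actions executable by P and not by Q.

P's transition system — 5 states:
  s0 = rec X. b.(b.0 + (0 + 0)) + a.b.a.0 + b.X has moves --a--▸ s1, --b--▸ s0, --b--▸ s2
  s1 = b.a.0 has moves --b--▸ s3
  s2 = b.0 + (0 + 0) has moves --b--▸ s4
  s3 = a.0 has moves --a--▸ s4
  s4 = 0 has moves ·
Q's transition system — 5 states:
  t0 = rec X. b.(b.0 + (0 + 0)) + a.b.b.0 + b.X has moves --a--▸ t1, --b--▸ t0, --b--▸ t2
  t1 = b.b.0 has moves --b--▸ t3
  t2 = b.0 + (0 + 0) has moves --b--▸ t4
  t3 = b.0 has moves --b--▸ t4
  t4 = 0 has moves ·
Executing aba from P (initial set {s0}):
  [1] a ⇒ {s1}
  [2] b ⇒ {s3}
  [3] a ⇒ {s4}
  — P admits the full trace.
Executing aba from Q (initial set {t0}):
  [1] a ⇒ {t1}
  [2] b ⇒ {t3}
  [3] a ⇒ ∅  — Q cannot continue

aba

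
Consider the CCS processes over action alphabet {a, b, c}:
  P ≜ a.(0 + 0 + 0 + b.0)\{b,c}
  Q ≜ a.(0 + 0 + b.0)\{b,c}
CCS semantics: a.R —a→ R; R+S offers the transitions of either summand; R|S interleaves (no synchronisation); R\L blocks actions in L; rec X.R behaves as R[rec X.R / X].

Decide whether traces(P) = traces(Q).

traces(P) = traces(Q)

Reachable graph of P (2 states):
  m0 = a.(0 + 0 + 0 + b.0)\{b,c} ⊢ —a→ m1
  m1 = (0 + 0 + 0 + b.0)\{b,c} ⊢ stopped
Reachable graph of Q (2 states):
  n0 = a.(0 + 0 + b.0)\{b,c} ⊢ —a→ n1
  n1 = (0 + 0 + b.0)\{b,c} ⊢ stopped
Coarsest stable partition (strong bisimilarity classes):
  B0 = {m0, n0}
  B1 = {m1, n1}
m0 ∈ B0, n0 ∈ B0 → same block
Bisimilar ⇒ trace-equivalent.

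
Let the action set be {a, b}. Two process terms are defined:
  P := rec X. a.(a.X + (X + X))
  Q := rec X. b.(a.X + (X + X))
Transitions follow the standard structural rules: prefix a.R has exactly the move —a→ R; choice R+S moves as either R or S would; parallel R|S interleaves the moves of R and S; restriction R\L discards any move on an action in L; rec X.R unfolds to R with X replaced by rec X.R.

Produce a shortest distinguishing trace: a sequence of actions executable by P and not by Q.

Reachable graph of P (2 states):
  p0 = rec X. a.(a.X + (X + X)) :: -a-> p1
  p1 = a.(rec X. a.(a.X + (X + X))) + ((rec X. a.(a.X + (X + X))) + (rec X. a.(a.X + (X + X)))) :: -a-> p0, -a-> p1
Reachable graph of Q (2 states):
  q0 = rec X. b.(a.X + (X + X)) :: -b-> q1
  q1 = a.(rec X. b.(a.X + (X + X))) + ((rec X. b.(a.X + (X + X))) + (rec X. b.(a.X + (X + X)))) :: -a-> q0, -b-> q1
Executing a from P (initial set {p0}):
  after a @ step 1: {p1}
  P completes σ.
Executing a from Q (initial set {q0}):
  after a @ step 1: ∅  — Q cannot continue

a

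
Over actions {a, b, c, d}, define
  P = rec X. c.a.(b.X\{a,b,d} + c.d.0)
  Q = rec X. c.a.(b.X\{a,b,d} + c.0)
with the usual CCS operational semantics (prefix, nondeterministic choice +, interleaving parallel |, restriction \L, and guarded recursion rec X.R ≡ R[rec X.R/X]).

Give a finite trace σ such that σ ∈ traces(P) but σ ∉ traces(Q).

LTS(P): 7 reachable states
  u0 = rec X. c.a.(b.X\{a,b,d} + c.d.0) → =c=> u1
  u1 = a.(b.(rec X. c.a.(b.X\{a,b,d} + c.d.0))\{a,b,d} + c.d.0) → =a=> u2
  u2 = b.(rec X. c.a.(b.X\{a,b,d} + c.d.0))\{a,b,d} + c.d.0 → =b=> u3, =c=> u4
  u3 = (rec X. c.a.(b.X\{a,b,d} + c.d.0))\{a,b,d} → =c=> u5
  u4 = d.0 → =d=> u6
  u5 = (a.(b.(rec X. c.a.(b.X\{a,b,d} + c.d.0))\{a,b,d} + c.d.0))\{a,b,d} → stopped
  u6 = 0 → stopped
LTS(Q): 6 reachable states
  v0 = rec X. c.a.(b.X\{a,b,d} + c.0) → =c=> v1
  v1 = a.(b.(rec X. c.a.(b.X\{a,b,d} + c.0))\{a,b,d} + c.0) → =a=> v2
  v2 = b.(rec X. c.a.(b.X\{a,b,d} + c.0))\{a,b,d} + c.0 → =b=> v3, =c=> v4
  v3 = (rec X. c.a.(b.X\{a,b,d} + c.0))\{a,b,d} → =c=> v5
  v4 = 0 → stopped
  v5 = (a.(b.(rec X. c.a.(b.X\{a,b,d} + c.0))\{a,b,d} + c.0))\{a,b,d} → stopped
Trace ⟨cacd⟩ through P, begin at {u0}:
  [1] c ⇒ {u1}
  [2] a ⇒ {u2}
  [3] c ⇒ {u4}
  [4] d ⇒ {u6}
  P completes σ.
Trace ⟨cacd⟩ through Q, begin at {v0}:
  [1] c ⇒ {v1}
  [2] a ⇒ {v2}
  [3] c ⇒ {v4}
  [4] d ⇒ ∅  — Q cannot continue

cacd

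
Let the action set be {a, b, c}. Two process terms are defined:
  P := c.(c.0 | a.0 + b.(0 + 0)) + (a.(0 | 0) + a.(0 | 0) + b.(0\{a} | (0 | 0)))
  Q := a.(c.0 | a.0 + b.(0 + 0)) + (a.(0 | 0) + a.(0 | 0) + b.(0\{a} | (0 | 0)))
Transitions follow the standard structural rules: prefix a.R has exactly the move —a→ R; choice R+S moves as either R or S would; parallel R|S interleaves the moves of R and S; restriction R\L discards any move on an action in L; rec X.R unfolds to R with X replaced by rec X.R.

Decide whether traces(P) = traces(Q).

P's transition system — 7 states:
  m0 = c.(c.0 | a.0 + b.(0 + 0)) + (a.(0 | 0) + a.(0 | 0) + b.(0\{a} | (0 | 0))) ⊢ =a=> m1, =b=> m2, =c=> m3
  m1 = 0 | 0 ⊢ stopped
  m2 = 0\{a} | (0 | 0) ⊢ stopped
  m3 = c.0 | a.0 + b.(0 + 0) ⊢ =a=> m4, =b=> m5, =c=> m6
  m4 = c.0 | 0 ⊢ =c=> m1
  m5 = 0 + 0 ⊢ stopped
  m6 = 0 | a.0 ⊢ =a=> m1
Q's transition system — 7 states:
  n0 = a.(c.0 | a.0 + b.(0 + 0)) + (a.(0 | 0) + a.(0 | 0) + b.(0\{a} | (0 | 0))) ⊢ =a=> n1, =a=> n2, =b=> n3
  n1 = 0 | 0 ⊢ stopped
  n2 = c.0 | a.0 + b.(0 + 0) ⊢ =a=> n4, =b=> n5, =c=> n6
  n3 = 0\{a} | (0 | 0) ⊢ stopped
  n4 = c.0 | 0 ⊢ =c=> n1
  n5 = 0 + 0 ⊢ stopped
  n6 = 0 | a.0 ⊢ =a=> n1
Trace ⟨c⟩ through P, begin at {m0}:
  step 1 (c): {m3}
  ✓ P
Trace ⟨c⟩ through Q, begin at {n0}:
  step 1 (c): ∅ (Q stuck)

trace-distinct — witness ⟨c⟩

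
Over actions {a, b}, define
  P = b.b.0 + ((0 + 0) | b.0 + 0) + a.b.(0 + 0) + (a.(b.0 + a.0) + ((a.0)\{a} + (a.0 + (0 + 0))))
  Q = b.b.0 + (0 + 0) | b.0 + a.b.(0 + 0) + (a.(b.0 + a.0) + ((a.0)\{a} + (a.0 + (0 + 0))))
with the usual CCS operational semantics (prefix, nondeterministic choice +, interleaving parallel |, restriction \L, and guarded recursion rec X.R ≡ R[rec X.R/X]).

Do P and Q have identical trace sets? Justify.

trace-equivalent

LTS(P): 7 reachable states
  m0 = b.b.0 + ((0 + 0) | b.0 + 0) + a.b.(0 + 0) + (a.(b.0 + a.0) + ((a.0)\{a} + (a.0 + (0 + 0)))) has moves -a-> m1, -a-> m2, -a-> m3, -b-> m4, -b-> m5
  m1 = 0 has moves deadlocked
  m2 = b.(0 + 0) has moves -b-> m6
  m3 = b.0 + a.0 has moves -a-> m1, -b-> m1
  m4 = (0 + 0) | 0 has moves deadlocked
  m5 = b.0 has moves -b-> m1
  m6 = 0 + 0 has moves deadlocked
LTS(Q): 7 reachable states
  n0 = b.b.0 + (0 + 0) | b.0 + a.b.(0 + 0) + (a.(b.0 + a.0) + ((a.0)\{a} + (a.0 + (0 + 0)))) has moves -a-> n1, -a-> n2, -a-> n3, -b-> n4, -b-> n5
  n1 = 0 has moves deadlocked
  n2 = b.(0 + 0) has moves -b-> n6
  n3 = b.0 + a.0 has moves -a-> n1, -b-> n1
  n4 = (0 + 0) | 0 has moves deadlocked
  n5 = b.0 has moves -b-> n1
  n6 = 0 + 0 has moves deadlocked
Partition-refinement fixed point:
  B0 = {m0, n0}
  B1 = {m1, m4, m6, n1, n4, n6}
  B2 = {m3, n3}
  B3 = {m2, m5, n2, n5}
m0 ∈ B0, n0 ∈ B0 → same block
Bisimilar ⇒ trace-equivalent.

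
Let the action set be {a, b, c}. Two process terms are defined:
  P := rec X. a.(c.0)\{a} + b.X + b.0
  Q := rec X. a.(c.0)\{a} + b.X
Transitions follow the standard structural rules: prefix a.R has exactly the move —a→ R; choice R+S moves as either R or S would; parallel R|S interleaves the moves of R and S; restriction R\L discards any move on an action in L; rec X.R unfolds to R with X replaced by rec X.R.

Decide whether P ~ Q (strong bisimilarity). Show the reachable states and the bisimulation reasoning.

LTS(P): 4 reachable states
  s0 = rec X. a.(c.0)\{a} + b.X + b.0 ⊢ ··a··> s1, ··b··> s0, ··b··> s2
  s1 = (c.0)\{a} ⊢ ··c··> s3
  s2 = 0 ⊢ stopped
  s3 = 0\{a} ⊢ stopped
LTS(Q): 3 reachable states
  t0 = rec X. a.(c.0)\{a} + b.X ⊢ ··a··> t1, ··b··> t0
  t1 = (c.0)\{a} ⊢ ··c··> t2
  t2 = 0\{a} ⊢ stopped
Partition-refinement fixed point:
  B0 = {s0}
  B1 = {s1, t1}
  B2 = {s2, s3, t2}
  B3 = {t0}
s0 ∈ B0, t0 ∈ B3 → different blocks

NO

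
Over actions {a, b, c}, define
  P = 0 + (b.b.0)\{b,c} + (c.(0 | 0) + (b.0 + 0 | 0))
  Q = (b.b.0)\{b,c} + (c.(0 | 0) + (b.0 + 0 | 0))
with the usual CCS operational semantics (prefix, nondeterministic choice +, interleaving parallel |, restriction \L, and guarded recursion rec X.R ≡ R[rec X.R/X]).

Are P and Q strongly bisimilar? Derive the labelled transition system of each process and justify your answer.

YES

LTS(P): 3 reachable states
  u0 = 0 + (b.b.0)\{b,c} + (c.(0 | 0) + (b.0 + 0 | 0)) :: —b→ u1, —c→ u2
  u1 = 0 :: stopped
  u2 = 0 | 0 :: stopped
LTS(Q): 3 reachable states
  v0 = (b.b.0)\{b,c} + (c.(0 | 0) + (b.0 + 0 | 0)) :: —b→ v1, —c→ v2
  v1 = 0 :: stopped
  v2 = 0 | 0 :: stopped
Coarsest stable partition (strong bisimilarity classes):
  B0 = {u0, v0}
  B1 = {u1, u2, v1, v2}
u0 ∈ B0, v0 ∈ B0 → same block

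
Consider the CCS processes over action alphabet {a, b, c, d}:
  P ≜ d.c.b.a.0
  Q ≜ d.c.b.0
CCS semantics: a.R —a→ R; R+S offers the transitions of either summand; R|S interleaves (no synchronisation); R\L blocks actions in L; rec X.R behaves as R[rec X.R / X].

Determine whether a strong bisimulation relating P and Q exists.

Reachable graph of P (5 states):
  s0 = d.c.b.a.0 → =d=> s1
  s1 = c.b.a.0 → =c=> s2
  s2 = b.a.0 → =b=> s3
  s3 = a.0 → =a=> s4
  s4 = 0 → deadlocked
Reachable graph of Q (4 states):
  t0 = d.c.b.0 → =d=> t1
  t1 = c.b.0 → =c=> t2
  t2 = b.0 → =b=> t3
  t3 = 0 → deadlocked
Coarsest stable partition (strong bisimilarity classes):
  B0 = {s0}
  B1 = {s1}
  B2 = {s2}
  B3 = {s3}
  B4 = {s4, t3}
  B5 = {t0}
  B6 = {t1}
  B7 = {t2}
s0 ∈ B0, t0 ∈ B5 → different blocks

NO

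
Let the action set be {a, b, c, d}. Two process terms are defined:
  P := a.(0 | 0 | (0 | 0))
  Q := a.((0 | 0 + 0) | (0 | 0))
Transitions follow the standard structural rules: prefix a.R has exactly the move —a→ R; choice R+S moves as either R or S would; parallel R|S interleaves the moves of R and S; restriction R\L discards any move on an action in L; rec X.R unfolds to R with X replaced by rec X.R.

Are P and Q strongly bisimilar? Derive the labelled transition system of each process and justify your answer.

bisimilar

P's transition system — 2 states:
  p0 = a.(0 | 0 | (0 | 0)) → ··a··> p1
  p1 = 0 | 0 | (0 | 0) → (no moves)
Q's transition system — 2 states:
  q0 = a.((0 | 0 + 0) | (0 | 0)) → ··a··> q1
  q1 = (0 | 0 + 0) | (0 | 0) → (no moves)
Bisimilarity quotient blocks:
  B0 = {p0, q0}
  B1 = {p1, q1}
p0 ∈ B0, q0 ∈ B0 → same block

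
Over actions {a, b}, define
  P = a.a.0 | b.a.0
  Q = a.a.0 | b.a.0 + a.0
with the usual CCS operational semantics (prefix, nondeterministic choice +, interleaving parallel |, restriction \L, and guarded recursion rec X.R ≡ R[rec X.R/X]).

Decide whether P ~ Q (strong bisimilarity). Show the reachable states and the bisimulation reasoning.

Reachable graph of P (9 states):
  s0 = a.a.0 | b.a.0 ⊢ --a--▸ s1, --b--▸ s2
  s1 = a.0 | b.a.0 ⊢ --a--▸ s3, --b--▸ s4
  s2 = a.a.0 | a.0 ⊢ --a--▸ s4, --a--▸ s5
  s3 = 0 | b.a.0 ⊢ --b--▸ s6
  s4 = a.0 | a.0 ⊢ --a--▸ s6, --a--▸ s7
  s5 = a.a.0 | 0 ⊢ --a--▸ s7
  s6 = 0 | a.0 ⊢ --a--▸ s8
  s7 = a.0 | 0 ⊢ --a--▸ s8
  s8 = 0 | 0 ⊢ deadlocked
Reachable graph of Q (10 states):
  t0 = a.a.0 | b.a.0 + a.0 ⊢ --a--▸ t1, --a--▸ t2, --b--▸ t3
  t1 = 0 ⊢ deadlocked
  t2 = a.0 | b.a.0 ⊢ --a--▸ t4, --b--▸ t5
  t3 = a.a.0 | a.0 ⊢ --a--▸ t5, --a--▸ t6
  t4 = 0 | b.a.0 ⊢ --b--▸ t7
  t5 = a.0 | a.0 ⊢ --a--▸ t7, --a--▸ t8
  t6 = a.a.0 | 0 ⊢ --a--▸ t8
  t7 = 0 | a.0 ⊢ --a--▸ t9
  t8 = a.0 | 0 ⊢ --a--▸ t9
  t9 = 0 | 0 ⊢ deadlocked
Coarsest stable partition (strong bisimilarity classes):
  B0 = {s0}
  B1 = {s2, t3}
  B2 = {s4, s5, t5, t6}
  B3 = {s6, s7, t7, t8}
  B4 = {s8, t1, t9}
  B5 = {s1, t2}
  B6 = {s3, t4}
  B7 = {t0}
s0 ∈ B0, t0 ∈ B7 → different blocks

not bisimilar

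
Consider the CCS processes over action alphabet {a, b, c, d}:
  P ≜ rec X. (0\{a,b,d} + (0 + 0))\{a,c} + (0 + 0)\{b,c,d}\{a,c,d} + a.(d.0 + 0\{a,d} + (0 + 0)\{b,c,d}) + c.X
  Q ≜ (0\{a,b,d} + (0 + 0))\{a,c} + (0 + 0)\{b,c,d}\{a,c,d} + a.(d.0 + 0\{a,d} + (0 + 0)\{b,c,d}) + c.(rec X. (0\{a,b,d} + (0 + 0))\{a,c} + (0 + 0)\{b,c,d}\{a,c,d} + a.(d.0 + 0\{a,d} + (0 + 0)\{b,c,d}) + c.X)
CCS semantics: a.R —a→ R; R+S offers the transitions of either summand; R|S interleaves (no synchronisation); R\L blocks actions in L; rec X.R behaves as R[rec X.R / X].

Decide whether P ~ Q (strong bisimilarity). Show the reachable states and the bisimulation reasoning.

bisimilar

LTS(P): 3 reachable states
  s0 = rec X. (0\{a,b,d} + (0 + 0))\{a,c} + (0 + 0)\{b,c,d}\{a,c,d} + a.(d.0 + 0\{a,d} + (0 + 0)\{b,c,d}) + c.X has moves —a→ s1, —c→ s0
  s1 = d.0 + 0\{a,d} + (0 + 0)\{b,c,d} has moves —d→ s2
  s2 = 0 has moves deadlocked
LTS(Q): 4 reachable states
  t0 = (0\{a,b,d} + (0 + 0))\{a,c} + (0 + 0)\{b,c,d}\{a,c,d} + a.(d.0 + 0\{a,d} + (0 + 0)\{b,c,d}) + c.(rec X. (0\{a,b,d} + (0 + 0))\{a,c} + (0 + 0)\{b,c,d}\{a,c,d} + a.(d.0 + 0\{a,d} + (0 + 0)\{b,c,d}) + c.X) has moves —a→ t1, —c→ t2
  t1 = d.0 + 0\{a,d} + (0 + 0)\{b,c,d} has moves —d→ t3
  t2 = rec X. (0\{a,b,d} + (0 + 0))\{a,c} + (0 + 0)\{b,c,d}\{a,c,d} + a.(d.0 + 0\{a,d} + (0 + 0)\{b,c,d}) + c.X has moves —a→ t1, —c→ t2
  t3 = 0 has moves deadlocked
Partition-refinement fixed point:
  B0 = {s0, t0, t2}
  B1 = {s1, t1}
  B2 = {s2, t3}
s0 ∈ B0, t0 ∈ B0 → same block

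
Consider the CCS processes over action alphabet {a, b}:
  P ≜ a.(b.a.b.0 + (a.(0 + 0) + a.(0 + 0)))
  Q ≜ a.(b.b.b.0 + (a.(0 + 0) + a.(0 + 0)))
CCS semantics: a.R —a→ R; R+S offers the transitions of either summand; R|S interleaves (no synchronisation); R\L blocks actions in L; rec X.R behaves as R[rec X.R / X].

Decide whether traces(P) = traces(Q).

Reachable graph of P (6 states):
  m0 = a.(b.a.b.0 + (a.(0 + 0) + a.(0 + 0))) → —a→ m1
  m1 = b.a.b.0 + (a.(0 + 0) + a.(0 + 0)) → —a→ m2, —b→ m3
  m2 = 0 + 0 → ∅
  m3 = a.b.0 → —a→ m4
  m4 = b.0 → —b→ m5
  m5 = 0 → ∅
Reachable graph of Q (6 states):
  n0 = a.(b.b.b.0 + (a.(0 + 0) + a.(0 + 0))) → —a→ n1
  n1 = b.b.b.0 + (a.(0 + 0) + a.(0 + 0)) → —a→ n2, —b→ n3
  n2 = 0 + 0 → ∅
  n3 = b.b.0 → —b→ n4
  n4 = b.0 → —b→ n5
  n5 = 0 → ∅
Trace ⟨aba⟩ through P, begin at {m0}:
  step 1 (a): {m1}
  step 2 (b): {m3}
  step 3 (a): {m4}
  — P admits the full trace.
Trace ⟨aba⟩ through Q, begin at {n0}:
  step 1 (a): {n1}
  step 2 (b): {n3}
  step 3 (a): no successor for Q

NO — witness ⟨aba⟩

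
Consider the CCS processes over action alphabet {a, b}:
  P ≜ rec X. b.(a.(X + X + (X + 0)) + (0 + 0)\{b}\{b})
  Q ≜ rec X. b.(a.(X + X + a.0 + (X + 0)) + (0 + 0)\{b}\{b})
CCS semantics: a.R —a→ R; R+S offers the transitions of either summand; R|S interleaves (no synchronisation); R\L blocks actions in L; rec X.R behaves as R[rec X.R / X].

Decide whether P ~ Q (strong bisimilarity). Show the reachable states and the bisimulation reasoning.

NO

Reachable graph of P (3 states):
  p0 = rec X. b.(a.(X + X + (X + 0)) + (0 + 0)\{b}\{b}) → -b-> p1
  p1 = a.((rec X. b.(a.(X + X + (X + 0)) + (0 + 0)\{b}\{b})) + (rec X. b.(a.(X + X + (X + 0)) + (0 + 0)\{b}\{b})) + ((rec X. b.(a.(X + X + (X + 0)) + (0 + 0)\{b}\{b})) + 0)) + (0 + 0)\{b}\{b} → -a-> p2
  p2 = (rec X. b.(a.(X + X + (X + 0)) + (0 + 0)\{b}\{b})) + (rec X. b.(a.(X + X + (X + 0)) + (0 + 0)\{b}\{b})) + ((rec X. b.(a.(X + X + (X + 0)) + (0 + 0)\{b}\{b})) + 0) → -b-> p1
Reachable graph of Q (4 states):
  q0 = rec X. b.(a.(X + X + a.0 + (X + 0)) + (0 + 0)\{b}\{b}) → -b-> q1
  q1 = a.((rec X. b.(a.(X + X + a.0 + (X + 0)) + (0 + 0)\{b}\{b})) + (rec X. b.(a.(X + X + a.0 + (X + 0)) + (0 + 0)\{b}\{b})) + a.0 + ((rec X. b.(a.(X + X + a.0 + (X + 0)) + (0 + 0)\{b}\{b})) + 0)) + (0 + 0)\{b}\{b} → -a-> q2
  q2 = (rec X. b.(a.(X + X + a.0 + (X + 0)) + (0 + 0)\{b}\{b})) + (rec X. b.(a.(X + X + a.0 + (X + 0)) + (0 + 0)\{b}\{b})) + a.0 + ((rec X. b.(a.(X + X + a.0 + (X + 0)) + (0 + 0)\{b}\{b})) + 0) → -a-> q3, -b-> q1
  q3 = 0 → ·
Partition-refinement fixed point:
  B0 = {p0, p2}
  B1 = {p1}
  B2 = {q0}
  B3 = {q1}
  B4 = {q2}
  B5 = {q3}
p0 ∈ B0, q0 ∈ B2 → different blocks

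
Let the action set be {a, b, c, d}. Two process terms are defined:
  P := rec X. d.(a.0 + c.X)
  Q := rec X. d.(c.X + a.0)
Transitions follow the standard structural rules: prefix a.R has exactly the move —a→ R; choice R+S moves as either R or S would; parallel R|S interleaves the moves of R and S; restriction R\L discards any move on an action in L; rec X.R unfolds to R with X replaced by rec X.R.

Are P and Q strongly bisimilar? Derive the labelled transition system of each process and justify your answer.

P ~ Q

P's transition system — 3 states:
  p0 = rec X. d.(a.0 + c.X) :: -d-> p1
  p1 = a.0 + c.(rec X. d.(a.0 + c.X)) :: -a-> p2, -c-> p0
  p2 = 0 :: ∅
Q's transition system — 3 states:
  q0 = rec X. d.(c.X + a.0) :: -d-> q1
  q1 = c.(rec X. d.(c.X + a.0)) + a.0 :: -a-> q2, -c-> q0
  q2 = 0 :: ∅
Coarsest stable partition (strong bisimilarity classes):
  B0 = {p0, q0}
  B1 = {p1, q1}
  B2 = {p2, q2}
p0 ∈ B0, q0 ∈ B0 → same block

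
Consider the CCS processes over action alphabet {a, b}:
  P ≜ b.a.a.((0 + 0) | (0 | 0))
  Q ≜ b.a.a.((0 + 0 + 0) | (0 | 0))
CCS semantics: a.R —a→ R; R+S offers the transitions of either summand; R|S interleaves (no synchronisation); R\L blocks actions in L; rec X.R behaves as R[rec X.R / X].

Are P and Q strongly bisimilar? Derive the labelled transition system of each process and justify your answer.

LTS(P): 4 reachable states
  p0 = b.a.a.((0 + 0) | (0 | 0)) → =b=> p1
  p1 = a.a.((0 + 0) | (0 | 0)) → =a=> p2
  p2 = a.((0 + 0) | (0 | 0)) → =a=> p3
  p3 = (0 + 0) | (0 | 0) → stopped
LTS(Q): 4 reachable states
  q0 = b.a.a.((0 + 0 + 0) | (0 | 0)) → =b=> q1
  q1 = a.a.((0 + 0 + 0) | (0 | 0)) → =a=> q2
  q2 = a.((0 + 0 + 0) | (0 | 0)) → =a=> q3
  q3 = (0 + 0 + 0) | (0 | 0) → stopped
Partition-refinement fixed point:
  B0 = {p0, q0}
  B1 = {p1, q1}
  B2 = {p2, q2}
  B3 = {p3, q3}
p0 ∈ B0, q0 ∈ B0 → same block

P ~ Q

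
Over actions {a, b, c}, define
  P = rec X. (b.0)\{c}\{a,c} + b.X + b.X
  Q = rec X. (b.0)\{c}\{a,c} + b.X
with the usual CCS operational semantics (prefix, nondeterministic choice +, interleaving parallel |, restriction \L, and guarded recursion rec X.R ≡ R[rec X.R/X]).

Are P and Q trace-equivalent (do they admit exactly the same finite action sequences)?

P's transition system — 2 states:
  s0 = rec X. (b.0)\{c}\{a,c} + b.X + b.X has moves =b=> s0, =b=> s1
  s1 = 0\{c}\{a,c} has moves ∅
Q's transition system — 2 states:
  t0 = rec X. (b.0)\{c}\{a,c} + b.X has moves =b=> t0, =b=> t1
  t1 = 0\{c}\{a,c} has moves ∅
Bisimilarity quotient blocks:
  B0 = {s0, t0}
  B1 = {s1, t1}
s0 ∈ B0, t0 ∈ B0 → same block
Bisimilar ⇒ trace-equivalent.

trace-equivalent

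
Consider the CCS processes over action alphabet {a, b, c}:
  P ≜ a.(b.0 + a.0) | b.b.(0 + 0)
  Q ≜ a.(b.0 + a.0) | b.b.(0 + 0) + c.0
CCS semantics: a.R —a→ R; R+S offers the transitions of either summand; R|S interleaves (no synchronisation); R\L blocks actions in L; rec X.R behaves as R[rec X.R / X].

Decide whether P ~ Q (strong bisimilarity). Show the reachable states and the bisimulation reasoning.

LTS(P): 9 reachable states
  p0 = a.(b.0 + a.0) | b.b.(0 + 0) has moves ··a··> p1, ··b··> p2
  p1 = (b.0 + a.0) | b.b.(0 + 0) has moves ··a··> p3, ··b··> p3, ··b··> p4
  p2 = a.(b.0 + a.0) | b.(0 + 0) has moves ··a··> p4, ··b··> p5
  p3 = 0 | b.b.(0 + 0) has moves ··b··> p6
  p4 = (b.0 + a.0) | b.(0 + 0) has moves ··a··> p6, ··b··> p6, ··b··> p7
  p5 = a.(b.0 + a.0) | (0 + 0) has moves ··a··> p7
  p6 = 0 | b.(0 + 0) has moves ··b··> p8
  p7 = (b.0 + a.0) | (0 + 0) has moves ··a··> p8, ··b··> p8
  p8 = 0 | (0 + 0) has moves ·
LTS(Q): 10 reachable states
  q0 = a.(b.0 + a.0) | b.b.(0 + 0) + c.0 has moves ··a··> q1, ··b··> q2, ··c··> q3
  q1 = (b.0 + a.0) | b.b.(0 + 0) has moves ··a··> q4, ··b··> q4, ··b··> q5
  q2 = a.(b.0 + a.0) | b.(0 + 0) has moves ··a··> q5, ··b··> q6
  q3 = 0 has moves ·
  q4 = 0 | b.b.(0 + 0) has moves ··b··> q7
  q5 = (b.0 + a.0) | b.(0 + 0) has moves ··a··> q7, ··b··> q7, ··b··> q8
  q6 = a.(b.0 + a.0) | (0 + 0) has moves ··a··> q8
  q7 = 0 | b.(0 + 0) has moves ··b··> q9
  q8 = (b.0 + a.0) | (0 + 0) has moves ··a··> q9, ··b··> q9
  q9 = 0 | (0 + 0) has moves ·
Partition-refinement fixed point:
  B0 = {p0}
  B1 = {p2, q2}
  B2 = {p5, q6}
  B3 = {p7, q8}
  B4 = {p8, q3, q9}
  B5 = {p4, q5}
  B6 = {p6, q7}
  B7 = {p1, q1}
  B8 = {p3, q4}
  B9 = {q0}
p0 ∈ B0, q0 ∈ B9 → different blocks

NO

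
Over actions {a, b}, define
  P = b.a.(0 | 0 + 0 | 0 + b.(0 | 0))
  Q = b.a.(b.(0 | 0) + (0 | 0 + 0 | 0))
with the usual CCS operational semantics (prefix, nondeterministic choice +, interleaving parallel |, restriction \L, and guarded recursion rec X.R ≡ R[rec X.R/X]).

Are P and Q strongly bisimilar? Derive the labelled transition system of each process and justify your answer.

YES

Reachable graph of P (4 states):
  p0 = b.a.(0 | 0 + 0 | 0 + b.(0 | 0)) has moves ··b··> p1
  p1 = a.(0 | 0 + 0 | 0 + b.(0 | 0)) has moves ··a··> p2
  p2 = 0 | 0 + 0 | 0 + b.(0 | 0) has moves ··b··> p3
  p3 = 0 | 0 has moves (no moves)
Reachable graph of Q (4 states):
  q0 = b.a.(b.(0 | 0) + (0 | 0 + 0 | 0)) has moves ··b··> q1
  q1 = a.(b.(0 | 0) + (0 | 0 + 0 | 0)) has moves ··a··> q2
  q2 = b.(0 | 0) + (0 | 0 + 0 | 0) has moves ··b··> q3
  q3 = 0 | 0 has moves (no moves)
Bisimilarity quotient blocks:
  B0 = {p0, q0}
  B1 = {p1, q1}
  B2 = {p2, q2}
  B3 = {p3, q3}
p0 ∈ B0, q0 ∈ B0 → same block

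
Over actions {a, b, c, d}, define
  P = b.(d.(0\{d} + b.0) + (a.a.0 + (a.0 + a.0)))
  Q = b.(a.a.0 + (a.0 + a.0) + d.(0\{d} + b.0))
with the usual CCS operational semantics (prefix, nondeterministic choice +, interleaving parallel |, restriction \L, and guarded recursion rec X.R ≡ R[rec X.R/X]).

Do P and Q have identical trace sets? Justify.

P's transition system — 5 states:
  s0 = b.(d.(0\{d} + b.0) + (a.a.0 + (a.0 + a.0))) :: -b-> s1
  s1 = d.(0\{d} + b.0) + (a.a.0 + (a.0 + a.0)) :: -a-> s2, -a-> s3, -d-> s4
  s2 = 0 :: deadlocked
  s3 = a.0 :: -a-> s2
  s4 = 0\{d} + b.0 :: -b-> s2
Q's transition system — 5 states:
  t0 = b.(a.a.0 + (a.0 + a.0) + d.(0\{d} + b.0)) :: -b-> t1
  t1 = a.a.0 + (a.0 + a.0) + d.(0\{d} + b.0) :: -a-> t2, -a-> t3, -d-> t4
  t2 = 0 :: deadlocked
  t3 = a.0 :: -a-> t2
  t4 = 0\{d} + b.0 :: -b-> t2
Partition-refinement fixed point:
  B0 = {s0, t0}
  B1 = {s1, t1}
  B2 = {s2, t2}
  B3 = {s4, t4}
  B4 = {s3, t3}
s0 ∈ B0, t0 ∈ B0 → same block
Bisimilar ⇒ trace-equivalent.

trace-equivalent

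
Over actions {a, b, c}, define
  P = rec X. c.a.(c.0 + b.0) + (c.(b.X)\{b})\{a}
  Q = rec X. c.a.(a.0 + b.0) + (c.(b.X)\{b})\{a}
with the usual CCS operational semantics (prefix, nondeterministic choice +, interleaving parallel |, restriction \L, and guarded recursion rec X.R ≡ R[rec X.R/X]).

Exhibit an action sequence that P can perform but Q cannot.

Reachable graph of P (5 states):
  u0 = rec X. c.a.(c.0 + b.0) + (c.(b.X)\{b})\{a} | —c→ u1, —c→ u2
  u1 = (b.(rec X. c.a.(c.0 + b.0) + (c.(b.X)\{b})\{a}))\{b}\{a} | ∅
  u2 = a.(c.0 + b.0) | —a→ u3
  u3 = c.0 + b.0 | —b→ u4, —c→ u4
  u4 = 0 | ∅
Reachable graph of Q (5 states):
  v0 = rec X. c.a.(a.0 + b.0) + (c.(b.X)\{b})\{a} | —c→ v1, —c→ v2
  v1 = (b.(rec X. c.a.(a.0 + b.0) + (c.(b.X)\{b})\{a}))\{b}\{a} | ∅
  v2 = a.(a.0 + b.0) | —a→ v3
  v3 = a.0 + b.0 | —a→ v4, —b→ v4
  v4 = 0 | ∅
Executing cac from P (initial set {u0}):
  step 1 (c): {u1, u2}
  step 2 (a): {u3}
  step 3 (c): {u4}
  — P admits the full trace.
Executing cac from Q (initial set {v0}):
  step 1 (c): {v1, v2}
  step 2 (a): {v3}
  step 3 (c): no successor for Q

cac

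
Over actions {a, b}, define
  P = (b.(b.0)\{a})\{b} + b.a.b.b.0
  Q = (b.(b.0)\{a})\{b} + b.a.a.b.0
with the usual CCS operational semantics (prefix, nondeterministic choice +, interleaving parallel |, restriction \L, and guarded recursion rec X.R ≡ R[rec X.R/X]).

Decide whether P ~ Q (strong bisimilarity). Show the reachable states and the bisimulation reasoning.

not bisimilar

Reachable graph of P (5 states):
  m0 = (b.(b.0)\{a})\{b} + b.a.b.b.0 → --b--▸ m1
  m1 = a.b.b.0 → --a--▸ m2
  m2 = b.b.0 → --b--▸ m3
  m3 = b.0 → --b--▸ m4
  m4 = 0 → stopped
Reachable graph of Q (5 states):
  n0 = (b.(b.0)\{a})\{b} + b.a.a.b.0 → --b--▸ n1
  n1 = a.a.b.0 → --a--▸ n2
  n2 = a.b.0 → --a--▸ n3
  n3 = b.0 → --b--▸ n4
  n4 = 0 → stopped
Bisimilarity quotient blocks:
  B0 = {m0}
  B1 = {m1}
  B2 = {m2}
  B3 = {m3, n3}
  B4 = {m4, n4}
  B5 = {n0}
  B6 = {n1}
  B7 = {n2}
m0 ∈ B0, n0 ∈ B5 → different blocks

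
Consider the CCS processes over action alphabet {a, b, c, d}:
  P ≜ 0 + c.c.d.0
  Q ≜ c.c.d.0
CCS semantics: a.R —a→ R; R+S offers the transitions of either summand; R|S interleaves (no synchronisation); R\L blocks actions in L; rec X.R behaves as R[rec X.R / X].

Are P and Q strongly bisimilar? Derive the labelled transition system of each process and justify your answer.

YES

LTS(P): 4 reachable states
  u0 = 0 + c.c.d.0 ⊢ —c→ u1
  u1 = c.d.0 ⊢ —c→ u2
  u2 = d.0 ⊢ —d→ u3
  u3 = 0 ⊢ (no moves)
LTS(Q): 4 reachable states
  v0 = c.c.d.0 ⊢ —c→ v1
  v1 = c.d.0 ⊢ —c→ v2
  v2 = d.0 ⊢ —d→ v3
  v3 = 0 ⊢ (no moves)
Partition-refinement fixed point:
  B0 = {u0, v0}
  B1 = {u1, v1}
  B2 = {u2, v2}
  B3 = {u3, v3}
u0 ∈ B0, v0 ∈ B0 → same block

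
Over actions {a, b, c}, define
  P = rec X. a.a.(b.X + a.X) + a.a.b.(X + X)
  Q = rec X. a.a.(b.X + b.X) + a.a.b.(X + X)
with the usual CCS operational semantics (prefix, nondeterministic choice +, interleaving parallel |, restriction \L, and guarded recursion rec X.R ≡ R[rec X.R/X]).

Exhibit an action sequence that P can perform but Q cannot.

aaa

P's transition system — 6 states:
  u0 = rec X. a.a.(b.X + a.X) + a.a.b.(X + X) ⊢ --a--▸ u1, --a--▸ u2
  u1 = a.(b.(rec X. a.a.(b.X + a.X) + a.a.b.(X + X)) + a.(rec X. a.a.(b.X + a.X) + a.a.b.(X + X))) ⊢ --a--▸ u3
  u2 = a.b.((rec X. a.a.(b.X + a.X) + a.a.b.(X + X)) + (rec X. a.a.(b.X + a.X) + a.a.b.(X + X))) ⊢ --a--▸ u4
  u3 = b.(rec X. a.a.(b.X + a.X) + a.a.b.(X + X)) + a.(rec X. a.a.(b.X + a.X) + a.a.b.(X + X)) ⊢ --a--▸ u0, --b--▸ u0
  u4 = b.((rec X. a.a.(b.X + a.X) + a.a.b.(X + X)) + (rec X. a.a.(b.X + a.X) + a.a.b.(X + X))) ⊢ --b--▸ u5
  u5 = (rec X. a.a.(b.X + a.X) + a.a.b.(X + X)) + (rec X. a.a.(b.X + a.X) + a.a.b.(X + X)) ⊢ --a--▸ u1, --a--▸ u2
Q's transition system — 6 states:
  v0 = rec X. a.a.(b.X + b.X) + a.a.b.(X + X) ⊢ --a--▸ v1, --a--▸ v2
  v1 = a.(b.(rec X. a.a.(b.X + b.X) + a.a.b.(X + X)) + b.(rec X. a.a.(b.X + b.X) + a.a.b.(X + X))) ⊢ --a--▸ v3
  v2 = a.b.((rec X. a.a.(b.X + b.X) + a.a.b.(X + X)) + (rec X. a.a.(b.X + b.X) + a.a.b.(X + X))) ⊢ --a--▸ v4
  v3 = b.(rec X. a.a.(b.X + b.X) + a.a.b.(X + X)) + b.(rec X. a.a.(b.X + b.X) + a.a.b.(X + X)) ⊢ --b--▸ v0
  v4 = b.((rec X. a.a.(b.X + b.X) + a.a.b.(X + X)) + (rec X. a.a.(b.X + b.X) + a.a.b.(X + X))) ⊢ --b--▸ v5
  v5 = (rec X. a.a.(b.X + b.X) + a.a.b.(X + X)) + (rec X. a.a.(b.X + b.X) + a.a.b.(X + X)) ⊢ --a--▸ v1, --a--▸ v2
Run σ = ⟨aaa⟩ on P: start {u0}
  step 1 (a): {u1, u2}
  step 2 (a): {u3, u4}
  step 3 (a): {u0}
  — P admits the full trace.
Run σ = ⟨aaa⟩ on Q: start {v0}
  step 1 (a): {v1, v2}
  step 2 (a): {v3, v4}
  step 3 (a): ∅ (Q stuck)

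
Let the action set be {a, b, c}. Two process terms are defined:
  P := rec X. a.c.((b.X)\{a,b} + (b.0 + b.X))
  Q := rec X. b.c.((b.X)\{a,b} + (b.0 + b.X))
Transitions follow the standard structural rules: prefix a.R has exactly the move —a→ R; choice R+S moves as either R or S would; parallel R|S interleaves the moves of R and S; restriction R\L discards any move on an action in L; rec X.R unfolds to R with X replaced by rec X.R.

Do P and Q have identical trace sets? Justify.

P's transition system — 4 states:
  u0 = rec X. a.c.((b.X)\{a,b} + (b.0 + b.X)) → --a--▸ u1
  u1 = c.((b.(rec X. a.c.((b.X)\{a,b} + (b.0 + b.X))))\{a,b} + (b.0 + b.(rec X. a.c.((b.X)\{a,b} + (b.0 + b.X))))) → --c--▸ u2
  u2 = (b.(rec X. a.c.((b.X)\{a,b} + (b.0 + b.X))))\{a,b} + (b.0 + b.(rec X. a.c.((b.X)\{a,b} + (b.0 + b.X)))) → --b--▸ u0, --b--▸ u3
  u3 = 0 → (no moves)
Q's transition system — 4 states:
  v0 = rec X. b.c.((b.X)\{a,b} + (b.0 + b.X)) → --b--▸ v1
  v1 = c.((b.(rec X. b.c.((b.X)\{a,b} + (b.0 + b.X))))\{a,b} + (b.0 + b.(rec X. b.c.((b.X)\{a,b} + (b.0 + b.X))))) → --c--▸ v2
  v2 = (b.(rec X. b.c.((b.X)\{a,b} + (b.0 + b.X))))\{a,b} + (b.0 + b.(rec X. b.c.((b.X)\{a,b} + (b.0 + b.X)))) → --b--▸ v0, --b--▸ v3
  v3 = 0 → (no moves)
Executing a from P (initial set {u0}):
  after a @ step 1: {u1}
  — P admits the full trace.
Executing a from Q (initial set {v0}):
  after a @ step 1: ∅ (Q stuck)

traces(P) ≠ traces(Q) — witness ⟨a⟩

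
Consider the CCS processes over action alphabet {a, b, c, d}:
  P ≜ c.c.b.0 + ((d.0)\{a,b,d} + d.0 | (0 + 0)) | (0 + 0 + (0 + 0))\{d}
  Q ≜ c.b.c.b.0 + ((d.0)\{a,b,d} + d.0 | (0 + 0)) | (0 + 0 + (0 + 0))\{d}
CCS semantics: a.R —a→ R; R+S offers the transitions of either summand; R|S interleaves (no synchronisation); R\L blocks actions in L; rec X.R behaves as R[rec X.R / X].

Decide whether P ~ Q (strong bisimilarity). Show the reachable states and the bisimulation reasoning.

P ≁ Q

P's transition system — 5 states:
  p0 = c.c.b.0 + ((d.0)\{a,b,d} + d.0 | (0 + 0)) | (0 + 0 + (0 + 0))\{d} → —c→ p1, —d→ p2
  p1 = c.b.0 → —c→ p3
  p2 = 0 | (0 + 0) | (0 + 0 + (0 + 0))\{d} → ·
  p3 = b.0 → —b→ p4
  p4 = 0 → ·
Q's transition system — 6 states:
  q0 = c.b.c.b.0 + ((d.0)\{a,b,d} + d.0 | (0 + 0)) | (0 + 0 + (0 + 0))\{d} → —c→ q1, —d→ q2
  q1 = b.c.b.0 → —b→ q3
  q2 = 0 | (0 + 0) | (0 + 0 + (0 + 0))\{d} → ·
  q3 = c.b.0 → —c→ q4
  q4 = b.0 → —b→ q5
  q5 = 0 → ·
Coarsest stable partition (strong bisimilarity classes):
  B0 = {p0}
  B1 = {p1, q3}
  B2 = {p3, q4}
  B3 = {p2, p4, q2, q5}
  B4 = {q0}
  B5 = {q1}
p0 ∈ B0, q0 ∈ B4 → different blocks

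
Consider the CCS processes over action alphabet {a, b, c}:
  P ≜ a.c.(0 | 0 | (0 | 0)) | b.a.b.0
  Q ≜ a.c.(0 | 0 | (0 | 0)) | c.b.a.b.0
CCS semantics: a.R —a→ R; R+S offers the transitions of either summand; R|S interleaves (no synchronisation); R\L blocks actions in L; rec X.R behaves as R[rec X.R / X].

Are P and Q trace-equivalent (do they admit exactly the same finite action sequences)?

traces(P) ≠ traces(Q) — witness ⟨b⟩

LTS(P): 12 reachable states
  s0 = a.c.(0 | 0 | (0 | 0)) | b.a.b.0 → --a--▸ s1, --b--▸ s2
  s1 = c.(0 | 0 | (0 | 0)) | b.a.b.0 → --b--▸ s3, --c--▸ s4
  s2 = a.c.(0 | 0 | (0 | 0)) | a.b.0 → --a--▸ s3, --a--▸ s5
  s3 = c.(0 | 0 | (0 | 0)) | a.b.0 → --a--▸ s6, --c--▸ s7
  s4 = 0 | 0 | (0 | 0) | b.a.b.0 → --b--▸ s7
  s5 = a.c.(0 | 0 | (0 | 0)) | b.0 → --a--▸ s6, --b--▸ s8
  s6 = c.(0 | 0 | (0 | 0)) | b.0 → --b--▸ s9, --c--▸ s10
  s7 = 0 | 0 | (0 | 0) | a.b.0 → --a--▸ s10
  s8 = a.c.(0 | 0 | (0 | 0)) | 0 → --a--▸ s9
  s9 = c.(0 | 0 | (0 | 0)) | 0 → --c--▸ s11
  s10 = 0 | 0 | (0 | 0) | b.0 → --b--▸ s11
  s11 = 0 | 0 | (0 | 0) | 0 → ∅
LTS(Q): 15 reachable states
  t0 = a.c.(0 | 0 | (0 | 0)) | c.b.a.b.0 → --a--▸ t1, --c--▸ t2
  t1 = c.(0 | 0 | (0 | 0)) | c.b.a.b.0 → --c--▸ t3, --c--▸ t4
  t2 = a.c.(0 | 0 | (0 | 0)) | b.a.b.0 → --a--▸ t4, --b--▸ t5
  t3 = 0 | 0 | (0 | 0) | c.b.a.b.0 → --c--▸ t6
  t4 = c.(0 | 0 | (0 | 0)) | b.a.b.0 → --b--▸ t7, --c--▸ t6
  t5 = a.c.(0 | 0 | (0 | 0)) | a.b.0 → --a--▸ t7, --a--▸ t8
  t6 = 0 | 0 | (0 | 0) | b.a.b.0 → --b--▸ t9
  t7 = c.(0 | 0 | (0 | 0)) | a.b.0 → --a--▸ t10, --c--▸ t9
  t8 = a.c.(0 | 0 | (0 | 0)) | b.0 → --a--▸ t10, --b--▸ t11
  t9 = 0 | 0 | (0 | 0) | a.b.0 → --a--▸ t12
  t10 = c.(0 | 0 | (0 | 0)) | b.0 → --b--▸ t13, --c--▸ t12
  t11 = a.c.(0 | 0 | (0 | 0)) | 0 → --a--▸ t13
  t12 = 0 | 0 | (0 | 0) | b.0 → --b--▸ t14
  t13 = c.(0 | 0 | (0 | 0)) | 0 → --c--▸ t14
  t14 = 0 | 0 | (0 | 0) | 0 → ∅
Trace ⟨b⟩ through P, begin at {s0}:
  step 1 (b): {s2}
  — P admits the full trace.
Trace ⟨b⟩ through Q, begin at {t0}:
  step 1 (b): ∅  — Q cannot continue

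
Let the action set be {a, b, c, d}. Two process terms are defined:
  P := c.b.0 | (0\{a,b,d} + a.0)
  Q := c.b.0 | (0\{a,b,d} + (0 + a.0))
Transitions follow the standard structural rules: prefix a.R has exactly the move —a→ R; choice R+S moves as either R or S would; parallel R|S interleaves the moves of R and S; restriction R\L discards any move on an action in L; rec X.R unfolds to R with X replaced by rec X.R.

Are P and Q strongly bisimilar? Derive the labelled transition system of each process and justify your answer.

LTS(P): 6 reachable states
  m0 = c.b.0 | (0\{a,b,d} + a.0) | -a-> m1, -c-> m2
  m1 = c.b.0 | 0 | -c-> m3
  m2 = b.0 | (0\{a,b,d} + a.0) | -a-> m3, -b-> m4
  m3 = b.0 | 0 | -b-> m5
  m4 = 0 | (0\{a,b,d} + a.0) | -a-> m5
  m5 = 0 | 0 | stopped
LTS(Q): 6 reachable states
  n0 = c.b.0 | (0\{a,b,d} + (0 + a.0)) | -a-> n1, -c-> n2
  n1 = c.b.0 | 0 | -c-> n3
  n2 = b.0 | (0\{a,b,d} + (0 + a.0)) | -a-> n3, -b-> n4
  n3 = b.0 | 0 | -b-> n5
  n4 = 0 | (0\{a,b,d} + (0 + a.0)) | -a-> n5
  n5 = 0 | 0 | stopped
Partition-refinement fixed point:
  B0 = {m0, n0}
  B1 = {m2, n2}
  B2 = {m4, n4}
  B3 = {m5, n5}
  B4 = {m3, n3}
  B5 = {m1, n1}
m0 ∈ B0, n0 ∈ B0 → same block

bisimilar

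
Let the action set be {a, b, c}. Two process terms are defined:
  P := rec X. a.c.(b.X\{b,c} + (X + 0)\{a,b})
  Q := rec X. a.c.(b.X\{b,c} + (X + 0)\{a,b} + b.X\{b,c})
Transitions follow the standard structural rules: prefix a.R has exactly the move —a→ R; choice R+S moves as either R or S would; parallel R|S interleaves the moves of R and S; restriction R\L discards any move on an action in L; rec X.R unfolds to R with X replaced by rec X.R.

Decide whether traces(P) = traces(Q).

Reachable graph of P (5 states):
  m0 = rec X. a.c.(b.X\{b,c} + (X + 0)\{a,b}) :: ··a··> m1
  m1 = c.(b.(rec X. a.c.(b.X\{b,c} + (X + 0)\{a,b}))\{b,c} + ((rec X. a.c.(b.X\{b,c} + (X + 0)\{a,b})) + 0)\{a,b}) :: ··c··> m2
  m2 = b.(rec X. a.c.(b.X\{b,c} + (X + 0)\{a,b}))\{b,c} + ((rec X. a.c.(b.X\{b,c} + (X + 0)\{a,b})) + 0)\{a,b} :: ··b··> m3
  m3 = (rec X. a.c.(b.X\{b,c} + (X + 0)\{a,b}))\{b,c} :: ··a··> m4
  m4 = (c.(b.(rec X. a.c.(b.X\{b,c} + (X + 0)\{a,b}))\{b,c} + ((rec X. a.c.(b.X\{b,c} + (X + 0)\{a,b})) + 0)\{a,b}))\{b,c} :: stopped
Reachable graph of Q (5 states):
  n0 = rec X. a.c.(b.X\{b,c} + (X + 0)\{a,b} + b.X\{b,c}) :: ··a··> n1
  n1 = c.(b.(rec X. a.c.(b.X\{b,c} + (X + 0)\{a,b} + b.X\{b,c}))\{b,c} + ((rec X. a.c.(b.X\{b,c} + (X + 0)\{a,b} + b.X\{b,c})) + 0)\{a,b} + b.(rec X. a.c.(b.X\{b,c} + (X + 0)\{a,b} + b.X\{b,c}))\{b,c}) :: ··c··> n2
  n2 = b.(rec X. a.c.(b.X\{b,c} + (X + 0)\{a,b} + b.X\{b,c}))\{b,c} + ((rec X. a.c.(b.X\{b,c} + (X + 0)\{a,b} + b.X\{b,c})) + 0)\{a,b} + b.(rec X. a.c.(b.X\{b,c} + (X + 0)\{a,b} + b.X\{b,c}))\{b,c} :: ··b··> n3
  n3 = (rec X. a.c.(b.X\{b,c} + (X + 0)\{a,b} + b.X\{b,c}))\{b,c} :: ··a··> n4
  n4 = (c.(b.(rec X. a.c.(b.X\{b,c} + (X + 0)\{a,b} + b.X\{b,c}))\{b,c} + ((rec X. a.c.(b.X\{b,c} + (X + 0)\{a,b} + b.X\{b,c})) + 0)\{a,b} + b.(rec X. a.c.(b.X\{b,c} + (X + 0)\{a,b} + b.X\{b,c}))\{b,c}))\{b,c} :: stopped
Partition-refinement fixed point:
  B0 = {m0, n0}
  B1 = {m1, n1}
  B2 = {m2, n2}
  B3 = {m3, n3}
  B4 = {m4, n4}
m0 ∈ B0, n0 ∈ B0 → same block
Bisimilar ⇒ trace-equivalent.

traces(P) = traces(Q)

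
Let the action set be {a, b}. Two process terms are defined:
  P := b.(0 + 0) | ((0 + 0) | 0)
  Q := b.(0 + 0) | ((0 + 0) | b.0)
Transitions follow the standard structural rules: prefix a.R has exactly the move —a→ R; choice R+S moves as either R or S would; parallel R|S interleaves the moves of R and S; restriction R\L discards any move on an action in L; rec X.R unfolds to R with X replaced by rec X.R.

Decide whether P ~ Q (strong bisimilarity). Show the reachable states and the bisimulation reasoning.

not bisimilar

Reachable graph of P (2 states):
  m0 = b.(0 + 0) | ((0 + 0) | 0) has moves ··b··> m1
  m1 = (0 + 0) | ((0 + 0) | 0) has moves ·
Reachable graph of Q (4 states):
  n0 = b.(0 + 0) | ((0 + 0) | b.0) has moves ··b··> n1, ··b··> n2
  n1 = (0 + 0) | ((0 + 0) | b.0) has moves ··b··> n3
  n2 = b.(0 + 0) | ((0 + 0) | 0) has moves ··b··> n3
  n3 = (0 + 0) | ((0 + 0) | 0) has moves ·
Coarsest stable partition (strong bisimilarity classes):
  B0 = {m0, n1, n2}
  B1 = {m1, n3}
  B2 = {n0}
m0 ∈ B0, n0 ∈ B2 → different blocks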